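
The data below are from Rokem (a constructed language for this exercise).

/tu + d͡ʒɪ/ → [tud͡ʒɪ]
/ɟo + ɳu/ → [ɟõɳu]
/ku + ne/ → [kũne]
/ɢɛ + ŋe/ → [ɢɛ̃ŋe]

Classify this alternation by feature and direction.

The vowel /o/ surfaces as nasalised [õ] next to the following nasal /ɳ/ — it has acquired the [+nasal] feature of its neighbour.
Likewise in the remaining data: /u/ → [ũ] before /n/; /ɛ/ → [ɛ̃] before /ŋ/ — each time a vowel is nasalised next to a following nasal.
No change occurs in [tud͡ʒɪ] because the vowel at the boundary is adjacent to an oral consonant, not a nasal (/u/ next to /d͡ʒ/).
Because the conditioning nasal is to the right of the vowel that changes, the process is regressive (anticipatory).

regressive nasality assimilation (vowel nasalisation)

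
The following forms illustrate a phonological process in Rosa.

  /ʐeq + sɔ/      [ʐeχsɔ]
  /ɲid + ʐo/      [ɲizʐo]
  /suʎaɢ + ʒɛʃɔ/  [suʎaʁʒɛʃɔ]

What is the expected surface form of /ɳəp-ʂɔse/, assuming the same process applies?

The data show regressive manner assimilation: /q/ → [χ] before /s/; /d/ → [z] before /ʐ/; /ɢ/ → [ʁ] before /ʒ/. In each pair only manner changes, matching the following consonant, while place and voice stay constant.
/p/ is a voiceless bilabial stop. The following trigger /ʂ/ is a fricative, so /p/ must become a fricative as well.
Changing only its manner to fricative gives [ɸ] — the voiceless bilabial fricative.

[ɳəɸʂɔse]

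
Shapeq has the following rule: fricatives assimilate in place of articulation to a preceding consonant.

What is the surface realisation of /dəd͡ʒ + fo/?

The rule targets /f/ (voiceless labiodental fricative), which sits after the trigger /d͡ʒ/ (postalveolar).
A voiceless postalveolar fricative is [ʃ], so the surface segment is [ʃ].

[dəd͡ʒʃo]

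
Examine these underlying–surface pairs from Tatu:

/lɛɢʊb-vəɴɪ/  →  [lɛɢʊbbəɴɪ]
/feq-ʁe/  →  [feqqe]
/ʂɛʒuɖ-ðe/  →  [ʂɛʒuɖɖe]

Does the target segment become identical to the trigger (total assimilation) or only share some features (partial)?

Comparing underlying and surface forms, /v/ → [b] is the alternation; the neighbouring /b/ is constant.
The output [b] is identical to the trigger /b/ — every feature (place, manner, voicing) has been copied — so this is total assimilation.
The remaining alternations confirm this: /ʁ/ → [q] after /q/; /ð/ → [ɖ] after /ɖ/ — in each case the output is a copy of the preceding consonant.

total assimilation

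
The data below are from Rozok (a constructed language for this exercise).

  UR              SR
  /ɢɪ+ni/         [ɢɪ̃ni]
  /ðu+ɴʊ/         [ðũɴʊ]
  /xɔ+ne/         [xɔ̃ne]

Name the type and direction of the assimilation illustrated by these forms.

The vowel /ɪ/ surfaces as nasalised [ɪ̃] next to the following nasal /n/ — it has acquired the [+nasal] feature of its neighbour.
Likewise in the remaining data: /u/ → [ũ] before /ɴ/; /ɔ/ → [ɔ̃] before /n/ — each time a vowel is nasalised next to a following nasal.
Because the conditioning nasal is to the right of the vowel that changes, the process is regressive (anticipatory).

regressive nasality assimilation (vowel nasalisation)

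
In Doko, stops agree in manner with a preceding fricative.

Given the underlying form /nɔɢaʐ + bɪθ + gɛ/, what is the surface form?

[nɔɢaʐβɪθɣɛ]

/b/ is a voiced bilabial stop. The preceding trigger /ʐ/ is a fricative, so /b/ must become a fricative as well.
Changing only its manner to fricative gives [β] — the voiced bilabial fricative.
At the second juncture, /g/ likewise becomes [ɣ] adjacent to /θ/.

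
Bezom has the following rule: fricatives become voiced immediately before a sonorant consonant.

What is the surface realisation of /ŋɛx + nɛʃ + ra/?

The rule targets /x/ (voiceless velar fricative), which sits before the trigger /n/ (voiced).
The voiced velar fricative is [ɣ], so /x/ → [ɣ].
At the second juncture, /ʃ/ likewise becomes [ʒ] adjacent to /r/.

[ŋɛɣnɛʒra]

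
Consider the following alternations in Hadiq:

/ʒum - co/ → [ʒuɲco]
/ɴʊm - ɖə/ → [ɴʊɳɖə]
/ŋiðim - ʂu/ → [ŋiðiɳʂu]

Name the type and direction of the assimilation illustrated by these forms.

The segment that alternates is /m/, which surfaces as [ɲ] when adjacent to /c/.
/m/ is bilabial while /c/ is palatal; the output [ɲ] is palatal, matching the trigger — so the feature that spreads is place.
Manner and voice are unchanged, so the assimilation is partial, not total.
Checking the remaining alternations: /m/ → [ɳ] before /ɖ/ (bilabial → retroflex, matching retroflex); /m/ → [ɳ] before /ʂ/ (bilabial → retroflex, matching retroflex) — only place changes, and always toward the following segment.
The trigger is the following segment, so the direction is regressive (anticipatory).

regressive place assimilation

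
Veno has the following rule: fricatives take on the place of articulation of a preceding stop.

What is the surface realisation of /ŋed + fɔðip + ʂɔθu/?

The rule targets /f/ (voiceless labiodental fricative), which sits after the trigger /d/ (alveolar).
A voiceless alveolar fricative is [s], so the surface segment is [s].
At the second juncture, /ʂ/ likewise becomes [ɸ] adjacent to /p/.

[ŋedsɔðipɸɔθu]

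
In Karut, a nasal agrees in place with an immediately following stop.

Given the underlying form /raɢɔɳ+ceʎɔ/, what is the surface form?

The rule targets /ɳ/ (voiced retroflex nasal), which sits before the trigger /c/ (palatal).
Changing only its place to palatal gives [ɲ] — the voiced palatal nasal.

[raɢɔɲceʎɔ]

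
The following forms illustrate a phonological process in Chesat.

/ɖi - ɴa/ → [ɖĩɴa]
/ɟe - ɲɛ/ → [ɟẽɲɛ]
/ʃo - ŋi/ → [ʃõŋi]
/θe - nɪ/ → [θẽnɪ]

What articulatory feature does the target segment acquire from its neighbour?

The vowel /i/ surfaces as nasalised [ĩ] next to the following nasal /ɴ/ — it has acquired the [+nasal] feature of its neighbour.
The other forms show the same pattern: /e/ → [ẽ] before /ɲ/; /o/ → [õ] before /ŋ/; /e/ → [ẽ] before /n/ — each time a vowel is nasalised next to a following nasal.

nasality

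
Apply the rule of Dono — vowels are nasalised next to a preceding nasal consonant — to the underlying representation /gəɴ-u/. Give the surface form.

The vowel /u/ is adjacent to the preceding nasal /ɴ/, so it acquires [+nasal] and surfaces as [ũ].

[gəɴũ]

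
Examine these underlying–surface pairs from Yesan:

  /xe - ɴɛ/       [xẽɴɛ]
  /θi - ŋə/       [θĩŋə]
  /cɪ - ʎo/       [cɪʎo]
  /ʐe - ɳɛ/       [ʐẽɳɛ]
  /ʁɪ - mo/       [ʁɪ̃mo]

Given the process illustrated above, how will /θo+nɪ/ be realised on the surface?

[θõnɪ]

The data show regressive nasality assimilation (vowel nasalisation): /e/ → [ẽ] before /ɴ/; /i/ → [ĩ] before /ŋ/; /e/ → [ẽ] before /ɳ/; /ɪ/ → [ɪ̃] before /m/ — a vowel is nasalised by an immediately following nasal consonant.
No change occurs in [cɪʎo] because the vowel at the boundary is adjacent to an oral consonant, not a nasal (/ɪ/ next to /ʎ/).
The vowel /o/ is adjacent to the following nasal /n/, so it acquires [+nasal] and surfaces as [õ].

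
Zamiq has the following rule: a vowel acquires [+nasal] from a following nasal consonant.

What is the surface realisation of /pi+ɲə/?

[pĩɲə]

The vowel /i/ is adjacent to the following nasal /ɲ/, so it acquires [+nasal] and surfaces as [ĩ].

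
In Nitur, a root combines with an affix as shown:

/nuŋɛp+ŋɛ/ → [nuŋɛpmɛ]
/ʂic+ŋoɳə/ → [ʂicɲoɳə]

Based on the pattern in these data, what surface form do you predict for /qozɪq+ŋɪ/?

[qozɪqɴɪ]

The data show progressive place assimilation: /ŋ/ → [m] after /p/; /ŋ/ → [ɲ] after /c/. In each pair only place changes, matching the preceding consonant, while manner and voice stay constant.
The rule targets /ŋ/ (voiced velar nasal), which sits after the trigger /q/ (uvular).
Changing only its place to uvular gives [ɴ] — the voiced uvular nasal.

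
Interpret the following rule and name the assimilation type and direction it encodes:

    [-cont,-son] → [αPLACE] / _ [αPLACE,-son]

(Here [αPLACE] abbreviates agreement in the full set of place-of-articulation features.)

The shared variable α links the value of the place features (abbreviated [PLACE]) on the target to the same value on the neighbouring segment, so place is the feature that assimilates.
Since the environment is written after the underscore, the trigger follows the target; the direction is regressive.

regressive place assimilation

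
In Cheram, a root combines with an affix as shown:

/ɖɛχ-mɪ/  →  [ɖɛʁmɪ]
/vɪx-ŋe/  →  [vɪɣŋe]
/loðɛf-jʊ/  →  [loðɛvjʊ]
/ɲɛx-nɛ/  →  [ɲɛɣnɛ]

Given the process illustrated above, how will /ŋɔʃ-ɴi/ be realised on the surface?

The data show regressive voicing assimilation: /χ/ → [ʁ] before /m/; /x/ → [ɣ] before /ŋ/; /f/ → [v] before /j/; /x/ → [ɣ] before /n/. In each pair only voicing changes, matching the following consonant, while place and manner stay constant.
/ʃ/ is a voiceless postalveolar fricative. The following trigger /ɴ/ is voiced, so /ʃ/ must become voiced as well.
Changing only its voicing to voiced gives [ʒ] — the voiced postalveolar fricative.

[ŋɔʒɴi]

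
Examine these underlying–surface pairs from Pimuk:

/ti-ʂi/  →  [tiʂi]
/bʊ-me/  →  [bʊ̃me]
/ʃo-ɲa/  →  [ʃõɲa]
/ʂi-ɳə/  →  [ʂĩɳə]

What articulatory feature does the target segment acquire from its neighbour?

The vowel /ʊ/ surfaces as nasalised [ʊ̃] next to the following nasal /m/ — it has acquired the [+nasal] feature of its neighbour.
The other forms show the same pattern: /o/ → [õ] before /ɲ/; /i/ → [ĩ] before /ɳ/ — each time a vowel is nasalised next to a following nasal.
No change occurs in [tiʂi] because the vowel at the boundary is adjacent to an oral consonant, not a nasal (/i/ next to /ʂ/).

nasality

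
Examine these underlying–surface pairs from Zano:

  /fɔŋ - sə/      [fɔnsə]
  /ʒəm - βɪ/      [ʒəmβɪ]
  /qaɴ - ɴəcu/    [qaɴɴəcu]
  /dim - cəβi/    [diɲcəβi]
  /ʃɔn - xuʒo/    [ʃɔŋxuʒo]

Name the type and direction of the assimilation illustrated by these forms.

Comparing underlying and surface forms, /ŋ/ → [n] is the alternation; the neighbouring /s/ is constant.
The change velar → alveolar matches the place of the following /s/, identifying this as place assimilation.
Manner and voice are unchanged, so the assimilation is partial, not total.
Checking the remaining alternations: /m/ → [ɲ] before /c/ (bilabial → palatal, matching palatal); /n/ → [ŋ] before /x/ (alveolar → velar, matching velar) — only place changes, and always toward the following segment.
No alternation appears in [ʒəmβɪ], [qaɴɴəcu]: there the adjacent consonants already agree in place (/m/ and /β/ are both bilabial; /ɴ/ and /ɴ/ are both uvular), so these forms are consistent with the same rule.
The trigger is the following segment, so the direction is regressive (anticipatory).

regressive place assimilation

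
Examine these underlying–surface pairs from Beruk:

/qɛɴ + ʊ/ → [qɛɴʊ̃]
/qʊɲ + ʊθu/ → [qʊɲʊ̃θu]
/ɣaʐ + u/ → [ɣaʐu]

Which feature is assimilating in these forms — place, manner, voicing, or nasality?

nasality

The vowel /ʊ/ surfaces as nasalised [ʊ̃] next to the preceding nasal /ɴ/ — it has acquired the [+nasal] feature of its neighbour.
The other form shows the same pattern: /ʊ/ → [ʊ̃] after /ɲ/ — each time a vowel is nasalised next to a preceding nasal.
No change occurs in [ɣaʐu] because the vowel at the boundary is adjacent to an oral consonant, not a nasal (/u/ next to /ʐ/).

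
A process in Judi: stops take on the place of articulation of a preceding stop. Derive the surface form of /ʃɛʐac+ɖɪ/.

[ʃɛʐacɟɪ]

The rule targets /ɖ/ (voiced retroflex stop), which sits after the trigger /c/ (palatal).
Changing only its place to palatal gives [ɟ] — the voiced palatal stop.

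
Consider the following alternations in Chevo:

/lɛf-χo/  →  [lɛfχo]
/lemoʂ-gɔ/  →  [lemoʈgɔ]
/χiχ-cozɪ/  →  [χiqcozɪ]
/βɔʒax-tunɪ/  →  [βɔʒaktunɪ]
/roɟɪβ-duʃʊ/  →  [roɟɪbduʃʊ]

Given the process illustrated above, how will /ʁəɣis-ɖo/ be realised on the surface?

The data show regressive manner assimilation: /ʂ/ → [ʈ] before /g/; /χ/ → [q] before /c/; /x/ → [k] before /t/; /β/ → [b] before /d/. In each pair only manner changes, matching the following consonant, while place and voice stay constant.
Nothing changes in [lɛfχo]: there the adjacent consonants already agree in manner (/f/ and /χ/ are both fricatives), so this form is consistent with the same rule.
The rule targets /s/ (voiceless alveolar fricative), which sits before the trigger /ɖ/ (stop).
The voiceless alveolar stop is [t], so /s/ → [t].

[ʁəɣitɖo]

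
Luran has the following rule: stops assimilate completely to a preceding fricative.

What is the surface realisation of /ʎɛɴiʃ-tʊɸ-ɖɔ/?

[ʎɛɴiʃʃʊɸɸɔ]

/t/ is the segment targeted by the rule; it sits immediately after /ʃ/, so it assimilates completely and surfaces as [ʃ].
At the second juncture, /ɖ/ likewise becomes [ɸ] adjacent to /ɸ/.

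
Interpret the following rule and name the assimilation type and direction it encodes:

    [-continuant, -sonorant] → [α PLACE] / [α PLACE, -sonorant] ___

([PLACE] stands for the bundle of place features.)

The rule copies the place features (abbreviated [PLACE]) from the environment onto the target, so the assimilating feature is place.
Since the environment is written before the underscore, the trigger precedes the target; the direction is progressive.

progressive place assimilation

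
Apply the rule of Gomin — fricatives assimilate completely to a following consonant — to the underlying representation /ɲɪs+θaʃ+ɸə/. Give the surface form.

[ɲɪθθaɸɸə]

/s/ is the segment targeted by the rule; it sits immediately before /θ/, so it assimilates completely and surfaces as [θ].
The same rule applies at the second boundary: /ʃ/ → [ɸ] next to /ɸ/.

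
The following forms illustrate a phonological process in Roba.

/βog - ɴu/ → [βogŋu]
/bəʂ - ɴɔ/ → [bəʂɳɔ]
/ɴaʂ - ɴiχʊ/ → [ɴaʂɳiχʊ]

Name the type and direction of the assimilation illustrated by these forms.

Comparing underlying and surface forms, /ɴ/ → [ŋ] is the alternation; the neighbouring /g/ is constant.
/ɴ/ is uvular while /g/ is velar; the output [ŋ] is velar, matching the trigger — so the feature that spreads is place.
Manner and voice are unchanged, so the assimilation is partial, not total.
The same holds elsewhere in the data: /ɴ/ → [ɳ] after /ʂ/ (uvular → retroflex, matching retroflex) — only place changes, and always toward the preceding segment.
Since the segment that changes follows the conditioning segment, the assimilation is progressive.

progressive place assimilation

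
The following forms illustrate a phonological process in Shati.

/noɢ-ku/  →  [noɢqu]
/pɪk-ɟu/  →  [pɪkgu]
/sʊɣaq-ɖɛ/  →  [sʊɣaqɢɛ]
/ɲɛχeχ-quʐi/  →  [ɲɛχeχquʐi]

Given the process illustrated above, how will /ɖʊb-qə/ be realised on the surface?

The data show progressive place assimilation: /k/ → [q] after /ɢ/; /ɟ/ → [g] after /k/; /ɖ/ → [ɢ] after /q/. In each pair only place changes, matching the preceding consonant, while manner and voice stay constant.
No alternation appears in [ɲɛχeχquʐi]: there the adjacent consonants already agree in place (/q/ and /χ/ are both uvular), so this form is consistent with the same rule.
The rule targets /q/ (voiceless uvular stop), which sits after the trigger /b/ (bilabial).
Changing only its place to bilabial gives [p] — the voiceless bilabial stop.

[ɖʊbpə]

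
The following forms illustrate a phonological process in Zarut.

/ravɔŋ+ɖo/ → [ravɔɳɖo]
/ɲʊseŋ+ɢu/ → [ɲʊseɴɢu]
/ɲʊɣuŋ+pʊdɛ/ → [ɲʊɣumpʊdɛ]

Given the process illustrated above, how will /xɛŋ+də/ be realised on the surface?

The data show regressive place assimilation: /ŋ/ → [ɳ] before /ɖ/; /ŋ/ → [ɴ] before /ɢ/; /ŋ/ → [m] before /p/. In each pair only place changes, matching the following consonant, while manner and voice stay constant.
/ŋ/ is a voiced velar nasal. The following trigger /d/ is alveolar, so /ŋ/ must become alveolar as well.
The voiced alveolar nasal is [n], so /ŋ/ → [n].

[xɛndə]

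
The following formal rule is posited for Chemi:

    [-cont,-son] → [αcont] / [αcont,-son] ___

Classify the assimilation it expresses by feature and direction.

progressive manner assimilation

The rule copies [cont] (continuancy) from the environment onto the target stops; since [±cont] encodes the stop/fricative manner contrast, the assimilating dimension is manner.
The conditioning segment sits to the left of the focus bar, meaning the trigger precedes the segment that changes — progressive assimilation.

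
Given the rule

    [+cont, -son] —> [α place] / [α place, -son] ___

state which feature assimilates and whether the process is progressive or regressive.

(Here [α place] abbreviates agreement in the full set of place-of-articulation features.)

progressive place assimilation

The rule copies the place features (abbreviated [place]) from the environment onto the target, so the assimilating feature is place.
The conditioning segment sits to the left of the focus bar, meaning the trigger precedes the segment that changes — progressive assimilation.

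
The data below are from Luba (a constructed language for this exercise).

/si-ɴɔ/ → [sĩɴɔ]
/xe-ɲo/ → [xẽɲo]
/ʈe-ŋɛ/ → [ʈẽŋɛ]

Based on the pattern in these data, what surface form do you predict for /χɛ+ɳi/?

[χɛ̃ɳi]

The data show regressive nasality assimilation (vowel nasalisation): /i/ → [ĩ] before /ɴ/; /e/ → [ẽ] before /ɲ/; /e/ → [ẽ] before /ŋ/ — a vowel is nasalised by an immediately following nasal consonant.
/ɛ/ sits next to the nasal /ɳ/ and is therefore nasalised to [ɛ̃].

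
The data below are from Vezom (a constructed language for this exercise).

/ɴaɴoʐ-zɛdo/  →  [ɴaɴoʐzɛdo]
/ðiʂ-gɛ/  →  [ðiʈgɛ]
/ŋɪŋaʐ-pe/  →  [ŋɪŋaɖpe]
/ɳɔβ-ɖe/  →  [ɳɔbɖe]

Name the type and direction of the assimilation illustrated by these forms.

regressive manner assimilation

The segment that alternates is /ʂ/, which surfaces as [ʈ] when adjacent to /g/.
The change fricative → stop matches the manner of the following /g/, identifying this as manner assimilation.
Place and voice are unchanged, so the assimilation is partial, not total.
Checking the remaining alternations: /ʐ/ → [ɖ] before /p/ (fricative → stop, matching a stop); /β/ → [b] before /ɖ/ (fricative → stop, matching a stop) — only manner changes, and always toward the following segment.
No alternation appears in [ɴaɴoʐzɛdo]: there the adjacent consonants already agree in manner (/ʐ/ and /z/ are both fricatives), so this form is consistent with the same rule.
Since the segment that changes precedes the conditioning segment, the assimilation is regressive.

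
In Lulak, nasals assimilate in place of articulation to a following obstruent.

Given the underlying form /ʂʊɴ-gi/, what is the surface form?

[ʂʊŋgi]

The rule targets /ɴ/ (voiced uvular nasal), which sits before the trigger /g/ (velar).
The voiced velar nasal is [ŋ], so /ɴ/ → [ŋ].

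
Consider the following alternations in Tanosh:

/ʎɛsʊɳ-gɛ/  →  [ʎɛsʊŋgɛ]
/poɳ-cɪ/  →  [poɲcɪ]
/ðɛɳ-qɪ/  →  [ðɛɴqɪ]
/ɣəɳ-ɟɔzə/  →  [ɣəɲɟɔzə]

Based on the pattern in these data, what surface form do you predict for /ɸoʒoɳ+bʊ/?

The data show regressive place assimilation: /ɳ/ → [ŋ] before /g/; /ɳ/ → [ɲ] before /c/; /ɳ/ → [ɴ] before /q/; /ɳ/ → [ɲ] before /ɟ/. In each pair only place changes, matching the following consonant, while manner and voice stay constant.
The rule targets /ɳ/ (voiced retroflex nasal), which sits before the trigger /b/ (bilabial).
Changing only its place to bilabial gives [m] — the voiced bilabial nasal.

[ɸoʒombʊ]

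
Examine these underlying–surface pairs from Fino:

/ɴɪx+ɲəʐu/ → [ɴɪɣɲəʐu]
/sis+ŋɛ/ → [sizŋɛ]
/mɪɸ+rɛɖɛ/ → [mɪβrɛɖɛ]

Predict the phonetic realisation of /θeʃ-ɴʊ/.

The data show regressive voicing assimilation: /x/ → [ɣ] before /ɲ/; /s/ → [z] before /ŋ/; /ɸ/ → [β] before /r/. In each pair only voicing changes, matching the following consonant, while place and manner stay constant.
The rule targets /ʃ/ (voiceless postalveolar fricative), which sits before the trigger /ɴ/ (voiced).
The voiced postalveolar fricative is [ʒ], so /ʃ/ → [ʒ].

[θeʒɴʊ]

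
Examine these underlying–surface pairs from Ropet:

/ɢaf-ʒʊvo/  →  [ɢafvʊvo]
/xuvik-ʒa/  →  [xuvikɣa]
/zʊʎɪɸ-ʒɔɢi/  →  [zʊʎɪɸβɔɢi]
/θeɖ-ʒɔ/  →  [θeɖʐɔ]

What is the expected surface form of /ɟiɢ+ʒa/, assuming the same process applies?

[ɟiɢʁa]

The data show progressive place assimilation: /ʒ/ → [v] after /f/; /ʒ/ → [ɣ] after /k/; /ʒ/ → [β] after /ɸ/; /ʒ/ → [ʐ] after /ɖ/. In each pair only place changes, matching the preceding consonant, while manner and voice stay constant.
The rule targets /ʒ/ (voiced postalveolar fricative), which sits after the trigger /ɢ/ (uvular).
A voiced uvular fricative is [ʁ], so the surface segment is [ʁ].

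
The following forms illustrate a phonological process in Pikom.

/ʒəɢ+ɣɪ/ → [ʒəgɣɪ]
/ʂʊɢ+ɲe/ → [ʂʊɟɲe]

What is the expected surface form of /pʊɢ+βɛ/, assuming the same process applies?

The data show regressive place assimilation: /ɢ/ → [g] before /ɣ/; /ɢ/ → [ɟ] before /ɲ/. In each pair only place changes, matching the following consonant, while manner and voice stay constant.
The rule targets /ɢ/ (voiced uvular stop), which sits before the trigger /β/ (bilabial).
A voiced bilabial stop is [b], so the surface segment is [b].

[pʊbβɛ]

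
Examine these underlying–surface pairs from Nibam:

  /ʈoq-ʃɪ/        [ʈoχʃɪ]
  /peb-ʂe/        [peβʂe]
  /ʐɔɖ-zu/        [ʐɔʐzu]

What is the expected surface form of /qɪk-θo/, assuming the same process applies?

[qɪxθo]

The data show regressive manner assimilation: /q/ → [χ] before /ʃ/; /b/ → [β] before /ʂ/; /ɖ/ → [ʐ] before /z/. In each pair only manner changes, matching the following consonant, while place and voice stay constant.
The rule targets /k/ (voiceless velar stop), which sits before the trigger /θ/ (fricative).
The voiceless velar fricative is [x], so /k/ → [x].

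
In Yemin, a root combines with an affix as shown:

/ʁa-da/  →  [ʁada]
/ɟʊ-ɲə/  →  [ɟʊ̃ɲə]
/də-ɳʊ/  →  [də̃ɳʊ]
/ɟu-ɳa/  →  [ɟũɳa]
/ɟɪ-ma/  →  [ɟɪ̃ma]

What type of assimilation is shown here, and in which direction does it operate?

The vowel /ʊ/ surfaces as nasalised [ʊ̃] next to the following nasal /ɲ/ — it has acquired the [+nasal] feature of its neighbour.
Likewise in the remaining data: /ə/ → [ə̃] before /ɳ/; /u/ → [ũ] before /ɳ/; /ɪ/ → [ɪ̃] before /m/ — each time a vowel is nasalised next to a following nasal.
No change occurs in [ʁada] because the vowel at the boundary is adjacent to an oral consonant, not a nasal (/a/ next to /d/).
Because the conditioning nasal is to the right of the vowel that changes, the process is regressive (anticipatory).

regressive nasality assimilation (vowel nasalisation)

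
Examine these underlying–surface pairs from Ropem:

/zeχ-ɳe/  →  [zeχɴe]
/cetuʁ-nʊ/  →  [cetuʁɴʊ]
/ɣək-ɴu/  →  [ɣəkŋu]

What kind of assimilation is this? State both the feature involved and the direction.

progressive place assimilation

Underlying /ɳ/ is realised as [ɴ] next to /χ/; /χ/ itself does not change.
/ɳ/ is retroflex while /χ/ is uvular; the output [ɴ] is uvular, matching the trigger — so the feature that spreads is place.
Manner and voice are unchanged, so the assimilation is partial, not total.
The other alternating forms pattern the same way: /n/ → [ɴ] after /ʁ/ (alveolar → uvular, matching uvular); /ɴ/ → [ŋ] after /k/ (uvular → velar, matching velar) — only place changes, and always toward the preceding segment.
Since the segment that changes follows the conditioning segment, the assimilation is progressive.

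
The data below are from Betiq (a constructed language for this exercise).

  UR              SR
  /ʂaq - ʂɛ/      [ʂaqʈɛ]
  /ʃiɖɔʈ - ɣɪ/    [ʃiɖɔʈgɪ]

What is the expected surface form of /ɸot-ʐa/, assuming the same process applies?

[ɸotɖa]

The data show progressive manner assimilation: /ʂ/ → [ʈ] after /q/; /ɣ/ → [g] after /ʈ/. In each pair only manner changes, matching the preceding consonant, while place and voice stay constant.
/ʐ/ is a voiced retroflex fricative. The preceding trigger /t/ is a stop, so /ʐ/ must become a stop as well.
A voiced retroflex stop is [ɖ], so the surface segment is [ɖ].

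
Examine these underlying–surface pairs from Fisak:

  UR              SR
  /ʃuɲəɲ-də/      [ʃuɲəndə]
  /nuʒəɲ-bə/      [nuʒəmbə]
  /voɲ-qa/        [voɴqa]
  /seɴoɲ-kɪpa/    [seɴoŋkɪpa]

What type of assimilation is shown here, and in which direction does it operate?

regressive place assimilation

Comparing underlying and surface forms, /ɲ/ → [n] is the alternation; the neighbouring /d/ is constant.
The change palatal → alveolar matches the place of the following /d/, identifying this as place assimilation.
Manner and voice are unchanged, so the assimilation is partial, not total.
Checking the remaining alternations: /ɲ/ → [m] before /b/ (palatal → bilabial, matching bilabial); /ɲ/ → [ɴ] before /q/ (palatal → uvular, matching uvular); /ɲ/ → [ŋ] before /k/ (palatal → velar, matching velar) — only place changes, and always toward the following segment.
Since the segment that changes precedes the conditioning segment, the assimilation is regressive.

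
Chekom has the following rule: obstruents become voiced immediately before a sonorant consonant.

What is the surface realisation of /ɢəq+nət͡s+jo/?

[ɢəɢnəd͡zjo]

/q/ is a voiceless uvular stop. The following trigger /n/ is voiced, so /q/ must become voiced as well.
A voiced uvular stop is [ɢ], so the surface segment is [ɢ].
The same rule applies at the second boundary: /t͡s/ → [d͡z] next to /j/.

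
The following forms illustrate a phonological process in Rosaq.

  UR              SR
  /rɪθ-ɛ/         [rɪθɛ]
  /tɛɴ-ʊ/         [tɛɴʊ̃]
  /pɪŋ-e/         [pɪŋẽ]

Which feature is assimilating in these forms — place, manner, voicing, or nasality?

The vowel /ʊ/ surfaces as nasalised [ʊ̃] next to the preceding nasal /ɴ/ — it has acquired the [+nasal] feature of its neighbour.
Likewise in the remaining data: /e/ → [ẽ] after /ŋ/ — each time a vowel is nasalised next to a preceding nasal.
No change occurs in [rɪθɛ] because the vowel at the boundary is adjacent to an oral consonant, not a nasal (/ɛ/ next to /θ/).

nasality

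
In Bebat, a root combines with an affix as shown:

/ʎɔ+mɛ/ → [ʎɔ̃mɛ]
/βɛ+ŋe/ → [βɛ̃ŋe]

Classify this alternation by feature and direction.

regressive nasality assimilation (vowel nasalisation)

The vowel /ɔ/ surfaces as nasalised [ɔ̃] next to the following nasal /m/ — it has acquired the [+nasal] feature of its neighbour.
The other form shows the same pattern: /ɛ/ → [ɛ̃] before /ŋ/ — each time a vowel is nasalised next to a following nasal.
Because the conditioning nasal is to the right of the vowel that changes, the process is regressive (anticipatory).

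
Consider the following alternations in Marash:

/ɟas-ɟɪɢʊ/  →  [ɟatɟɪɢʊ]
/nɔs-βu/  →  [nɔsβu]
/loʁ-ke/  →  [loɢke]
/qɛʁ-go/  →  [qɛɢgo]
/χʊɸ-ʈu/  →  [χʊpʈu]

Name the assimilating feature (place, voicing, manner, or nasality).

The segment that alternates is /s/, which surfaces as [t] when adjacent to /ɟ/.
The change fricative → stop matches the manner of the following /ɟ/, identifying this as manner assimilation.
The same holds elsewhere in the data: /ʁ/ → [ɢ] before /k/ (fricative → stop, matching a stop); /ʁ/ → [ɢ] before /g/ (fricative → stop, matching a stop); /ɸ/ → [p] before /ʈ/ (fricative → stop, matching a stop) — only manner changes, and always toward the following segment.
Nothing changes in [nɔsβu]: there the adjacent consonants already agree in manner (/s/ and /β/ are both fricatives), so this form is consistent with the same rule.

manner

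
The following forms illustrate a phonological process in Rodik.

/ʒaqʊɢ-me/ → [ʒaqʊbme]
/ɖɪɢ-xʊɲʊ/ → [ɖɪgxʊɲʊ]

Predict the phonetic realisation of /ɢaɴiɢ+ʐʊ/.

[ɢaɴiɖʐʊ]

The data show regressive place assimilation: /ɢ/ → [b] before /m/; /ɢ/ → [g] before /x/. In each pair only place changes, matching the following consonant, while manner and voice stay constant.
The rule targets /ɢ/ (voiced uvular stop), which sits before the trigger /ʐ/ (retroflex).
Changing only its place to retroflex gives [ɖ] — the voiced retroflex stop.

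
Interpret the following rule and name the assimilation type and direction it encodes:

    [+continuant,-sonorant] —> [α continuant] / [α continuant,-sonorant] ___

progressive manner assimilation

The shared variable α links the value of [continuant] on the target to that of the neighbouring obstruent. [continuant] distinguishes stops from fricatives — a manner-of-articulation feature — so this is manner assimilation.
The conditioning segment sits to the left of the focus bar, meaning the trigger precedes the segment that changes — progressive assimilation.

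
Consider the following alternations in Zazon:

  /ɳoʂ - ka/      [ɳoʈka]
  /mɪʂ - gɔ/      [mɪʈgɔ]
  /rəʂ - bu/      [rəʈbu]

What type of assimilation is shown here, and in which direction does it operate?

regressive manner assimilation

The segment that alternates is /ʂ/, which surfaces as [ʈ] when adjacent to /k/.
/ʂ/ is a fricative while /k/ is a stop; the output [ʈ] is a stop, matching the trigger — so the feature that spreads is manner.
Place and voice are unchanged, so the assimilation is partial, not total.
The other alternating forms pattern the same way: /ʂ/ → [ʈ] before /g/ (fricative → stop, matching a stop); /ʂ/ → [ʈ] before /b/ (fricative → stop, matching a stop) — only manner changes, and always toward the following segment.
The trigger is the following segment, so the direction is regressive (anticipatory).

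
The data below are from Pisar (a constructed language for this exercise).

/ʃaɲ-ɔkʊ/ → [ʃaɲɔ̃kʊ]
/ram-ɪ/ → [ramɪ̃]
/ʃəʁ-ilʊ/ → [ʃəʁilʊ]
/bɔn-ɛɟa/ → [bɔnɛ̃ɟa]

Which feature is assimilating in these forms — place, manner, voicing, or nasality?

The vowel /ɔ/ surfaces as nasalised [ɔ̃] next to the preceding nasal /ɲ/ — it has acquired the [+nasal] feature of its neighbour.
The other forms show the same pattern: /ɪ/ → [ɪ̃] after /m/; /ɛ/ → [ɛ̃] after /n/ — each time a vowel is nasalised next to a preceding nasal.
No change occurs in [ʃəʁilʊ] because the vowel at the boundary is adjacent to an oral consonant, not a nasal (/i/ next to /ʁ/).

nasality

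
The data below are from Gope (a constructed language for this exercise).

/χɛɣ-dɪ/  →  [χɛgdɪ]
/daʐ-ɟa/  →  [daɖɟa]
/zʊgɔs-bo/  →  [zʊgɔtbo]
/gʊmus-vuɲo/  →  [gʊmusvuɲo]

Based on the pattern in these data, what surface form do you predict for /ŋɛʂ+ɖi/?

[ŋɛʈɖi]

The data show regressive manner assimilation: /ɣ/ → [g] before /d/; /ʐ/ → [ɖ] before /ɟ/; /s/ → [t] before /b/. In each pair only manner changes, matching the following consonant, while place and voice stay constant.
Nothing changes in [gʊmusvuɲo]: there the adjacent consonants already agree in manner (/s/ and /v/ are both fricatives), so this form is consistent with the same rule.
/ʂ/ is a voiceless retroflex fricative. The following trigger /ɖ/ is a stop, so /ʂ/ must become a stop as well.
A voiceless retroflex stop is [ʈ], so the surface segment is [ʈ].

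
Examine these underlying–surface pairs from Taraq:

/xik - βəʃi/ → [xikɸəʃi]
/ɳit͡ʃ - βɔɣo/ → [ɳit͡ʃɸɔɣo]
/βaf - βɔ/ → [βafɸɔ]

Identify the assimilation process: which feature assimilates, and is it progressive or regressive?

Comparing underlying and surface forms, /β/ → [ɸ] is the alternation; the neighbouring /k/ is constant.
The change voiced → voiceless matches the voicing of the preceding /k/, identifying this as voicing assimilation.
Place and manner are unchanged, so the assimilation is partial, not total.
Checking the remaining alternations: /β/ → [ɸ] after /t͡ʃ/ (voiced → voiceless, matching voiceless); /β/ → [ɸ] after /f/ (voiced → voiceless, matching voiceless) — only voicing changes, and always toward the preceding segment.
Since the segment that changes follows the conditioning segment, the assimilation is progressive.

progressive voicing assimilation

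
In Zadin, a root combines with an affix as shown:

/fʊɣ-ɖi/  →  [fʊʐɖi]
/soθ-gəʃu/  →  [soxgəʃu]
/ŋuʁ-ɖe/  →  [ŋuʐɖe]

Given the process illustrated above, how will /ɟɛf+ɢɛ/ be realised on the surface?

[ɟɛχɢɛ]

The data show regressive place assimilation: /ɣ/ → [ʐ] before /ɖ/; /θ/ → [x] before /g/; /ʁ/ → [ʐ] before /ɖ/. In each pair only place changes, matching the following consonant, while manner and voice stay constant.
/f/ is a voiceless labiodental fricative. The following trigger /ɢ/ is uvular, so /f/ must become uvular as well.
Changing only its place to uvular gives [χ] — the voiceless uvular fricative.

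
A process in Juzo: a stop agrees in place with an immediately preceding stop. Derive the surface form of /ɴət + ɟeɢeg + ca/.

The rule targets /ɟ/ (voiced palatal stop), which sits after the trigger /t/ (alveolar).
The voiced alveolar stop is [d], so /ɟ/ → [d].
At the second juncture, /c/ likewise becomes [k] adjacent to /g/.

[ɴətdeɢegka]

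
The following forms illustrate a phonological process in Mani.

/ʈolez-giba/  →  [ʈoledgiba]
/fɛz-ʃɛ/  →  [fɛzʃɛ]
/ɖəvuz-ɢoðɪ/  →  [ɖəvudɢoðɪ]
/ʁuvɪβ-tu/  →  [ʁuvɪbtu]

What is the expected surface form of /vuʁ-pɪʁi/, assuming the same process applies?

The data show regressive manner assimilation: /z/ → [d] before /g/; /z/ → [d] before /ɢ/; /β/ → [b] before /t/. In each pair only manner changes, matching the following consonant, while place and voice stay constant.
Nothing changes in [fɛzʃɛ]: there the adjacent consonants already agree in manner (/z/ and /ʃ/ are both fricatives), so this form is consistent with the same rule.
/ʁ/ is a voiced uvular fricative. The following trigger /p/ is a stop, so /ʁ/ must become a stop as well.
The voiced uvular stop is [ɢ], so /ʁ/ → [ɢ].

[vuɢpɪʁi]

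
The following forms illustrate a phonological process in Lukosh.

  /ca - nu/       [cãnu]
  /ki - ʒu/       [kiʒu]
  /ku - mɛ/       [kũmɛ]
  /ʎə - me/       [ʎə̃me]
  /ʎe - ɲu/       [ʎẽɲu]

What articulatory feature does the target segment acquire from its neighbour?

The vowel /a/ surfaces as nasalised [ã] next to the following nasal /n/ — it has acquired the [+nasal] feature of its neighbour.
The other forms show the same pattern: /u/ → [ũ] before /m/; /ə/ → [ə̃] before /m/; /e/ → [ẽ] before /ɲ/ — each time a vowel is nasalised next to a following nasal.
No change occurs in [kiʒu] because the vowel at the boundary is adjacent to an oral consonant, not a nasal (/i/ next to /ʒ/).

nasality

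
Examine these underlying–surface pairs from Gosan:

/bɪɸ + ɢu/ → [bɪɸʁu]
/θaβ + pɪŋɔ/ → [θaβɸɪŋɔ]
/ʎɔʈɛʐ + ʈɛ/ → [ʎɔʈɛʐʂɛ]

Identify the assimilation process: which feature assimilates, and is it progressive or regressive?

The segment that alternates is /ɢ/, which surfaces as [ʁ] when adjacent to /ɸ/.
/ɢ/ is a stop while /ɸ/ is a fricative; the output [ʁ] is a fricative, matching the trigger — so the feature that spreads is manner.
Place and voice are unchanged, so the assimilation is partial, not total.
The other alternating forms pattern the same way: /p/ → [ɸ] after /β/ (stop → fricative, matching a fricative); /ʈ/ → [ʂ] after /ʐ/ (stop → fricative, matching a fricative) — only manner changes, and always toward the preceding segment.
Since the segment that changes follows the conditioning segment, the assimilation is progressive.

progressive manner assimilation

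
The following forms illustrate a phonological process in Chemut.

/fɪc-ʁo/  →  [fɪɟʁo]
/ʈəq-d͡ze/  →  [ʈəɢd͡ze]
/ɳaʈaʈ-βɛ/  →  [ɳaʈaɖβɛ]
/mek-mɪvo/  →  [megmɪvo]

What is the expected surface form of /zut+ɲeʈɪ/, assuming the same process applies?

The data show regressive voicing assimilation: /c/ → [ɟ] before /ʁ/; /q/ → [ɢ] before /d͡z/; /ʈ/ → [ɖ] before /β/; /k/ → [g] before /m/. In each pair only voicing changes, matching the following consonant, while place and manner stay constant.
The rule targets /t/ (voiceless alveolar stop), which sits before the trigger /ɲ/ (voiced).
A voiced alveolar stop is [d], so the surface segment is [d].

[zudɲeʈɪ]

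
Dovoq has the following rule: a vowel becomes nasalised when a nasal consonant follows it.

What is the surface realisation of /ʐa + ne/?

[ʐãne]

/a/ sits next to the nasal /n/ and is therefore nasalised to [ã].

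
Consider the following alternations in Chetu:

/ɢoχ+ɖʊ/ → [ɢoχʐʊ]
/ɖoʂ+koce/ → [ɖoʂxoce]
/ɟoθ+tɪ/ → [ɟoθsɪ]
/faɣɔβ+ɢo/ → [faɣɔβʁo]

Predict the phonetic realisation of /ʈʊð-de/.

[ʈʊðze]

The data show progressive manner assimilation: /ɖ/ → [ʐ] after /χ/; /k/ → [x] after /ʂ/; /t/ → [s] after /θ/; /ɢ/ → [ʁ] after /β/. In each pair only manner changes, matching the preceding consonant, while place and voice stay constant.
/d/ is a voiced alveolar stop. The preceding trigger /ð/ is a fricative, so /d/ must become a fricative as well.
Changing only its manner to fricative gives [z] — the voiced alveolar fricative.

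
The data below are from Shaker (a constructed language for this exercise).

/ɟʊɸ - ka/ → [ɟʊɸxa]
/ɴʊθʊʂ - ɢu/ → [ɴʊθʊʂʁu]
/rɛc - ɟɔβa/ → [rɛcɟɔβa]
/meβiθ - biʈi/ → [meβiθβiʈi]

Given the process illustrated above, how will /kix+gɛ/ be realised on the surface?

The data show progressive manner assimilation: /k/ → [x] after /ɸ/; /ɢ/ → [ʁ] after /ʂ/; /b/ → [β] after /θ/. In each pair only manner changes, matching the preceding consonant, while place and voice stay constant.
No alternation appears in [rɛcɟɔβa]: there the adjacent consonants already agree in manner (/ɟ/ and /c/ are both stops), so this form is consistent with the same rule.
/g/ is a voiced velar stop. The preceding trigger /x/ is a fricative, so /g/ must become a fricative as well.
The voiced velar fricative is [ɣ], so /g/ → [ɣ].

[kixɣɛ]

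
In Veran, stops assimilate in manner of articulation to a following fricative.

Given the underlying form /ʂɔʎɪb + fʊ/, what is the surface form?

[ʂɔʎɪβfʊ]

The rule targets /b/ (voiced bilabial stop), which sits before the trigger /f/ (fricative).
A voiced bilabial fricative is [β], so the surface segment is [β].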